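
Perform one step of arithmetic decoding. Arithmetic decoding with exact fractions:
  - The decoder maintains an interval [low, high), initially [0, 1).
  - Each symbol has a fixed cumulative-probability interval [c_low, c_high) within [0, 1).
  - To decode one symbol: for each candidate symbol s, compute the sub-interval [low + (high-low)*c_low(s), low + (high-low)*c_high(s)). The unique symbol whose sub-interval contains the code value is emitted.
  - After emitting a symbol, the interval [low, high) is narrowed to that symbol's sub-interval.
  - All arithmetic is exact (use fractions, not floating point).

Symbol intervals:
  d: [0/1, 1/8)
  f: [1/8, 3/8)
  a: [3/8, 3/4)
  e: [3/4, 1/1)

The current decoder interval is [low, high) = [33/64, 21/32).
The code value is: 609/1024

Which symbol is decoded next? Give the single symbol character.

Answer: a

Derivation:
Interval width = high − low = 21/32 − 33/64 = 9/64
Scaled code = (code − low) / width = (609/1024 − 33/64) / 9/64 = 9/16
  d: [0/1, 1/8) 
  f: [1/8, 3/8) 
  a: [3/8, 3/4) ← scaled code falls here ✓
  e: [3/4, 1/1) 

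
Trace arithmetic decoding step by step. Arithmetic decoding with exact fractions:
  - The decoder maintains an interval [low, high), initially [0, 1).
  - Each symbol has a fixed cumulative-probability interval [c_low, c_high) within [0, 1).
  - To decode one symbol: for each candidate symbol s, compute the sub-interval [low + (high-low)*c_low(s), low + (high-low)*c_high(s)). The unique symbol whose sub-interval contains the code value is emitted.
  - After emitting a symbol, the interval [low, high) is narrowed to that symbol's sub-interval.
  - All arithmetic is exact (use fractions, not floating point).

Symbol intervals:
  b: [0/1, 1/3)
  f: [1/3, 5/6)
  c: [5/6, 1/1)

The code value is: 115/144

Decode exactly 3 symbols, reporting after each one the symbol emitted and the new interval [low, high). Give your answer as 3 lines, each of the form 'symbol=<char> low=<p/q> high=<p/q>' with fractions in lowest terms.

Answer: symbol=f low=1/3 high=5/6
symbol=c low=3/4 high=5/6
symbol=f low=7/9 high=59/72

Derivation:
Step 1: interval [0/1, 1/1), width = 1/1 - 0/1 = 1/1
  'b': [0/1 + 1/1*0/1, 0/1 + 1/1*1/3) = [0/1, 1/3)
  'f': [0/1 + 1/1*1/3, 0/1 + 1/1*5/6) = [1/3, 5/6) <- contains code 115/144
  'c': [0/1 + 1/1*5/6, 0/1 + 1/1*1/1) = [5/6, 1/1)
  emit 'f', narrow to [1/3, 5/6)
Step 2: interval [1/3, 5/6), width = 5/6 - 1/3 = 1/2
  'b': [1/3 + 1/2*0/1, 1/3 + 1/2*1/3) = [1/3, 1/2)
  'f': [1/3 + 1/2*1/3, 1/3 + 1/2*5/6) = [1/2, 3/4)
  'c': [1/3 + 1/2*5/6, 1/3 + 1/2*1/1) = [3/4, 5/6) <- contains code 115/144
  emit 'c', narrow to [3/4, 5/6)
Step 3: interval [3/4, 5/6), width = 5/6 - 3/4 = 1/12
  'b': [3/4 + 1/12*0/1, 3/4 + 1/12*1/3) = [3/4, 7/9)
  'f': [3/4 + 1/12*1/3, 3/4 + 1/12*5/6) = [7/9, 59/72) <- contains code 115/144
  'c': [3/4 + 1/12*5/6, 3/4 + 1/12*1/1) = [59/72, 5/6)
  emit 'f', narrow to [7/9, 59/72)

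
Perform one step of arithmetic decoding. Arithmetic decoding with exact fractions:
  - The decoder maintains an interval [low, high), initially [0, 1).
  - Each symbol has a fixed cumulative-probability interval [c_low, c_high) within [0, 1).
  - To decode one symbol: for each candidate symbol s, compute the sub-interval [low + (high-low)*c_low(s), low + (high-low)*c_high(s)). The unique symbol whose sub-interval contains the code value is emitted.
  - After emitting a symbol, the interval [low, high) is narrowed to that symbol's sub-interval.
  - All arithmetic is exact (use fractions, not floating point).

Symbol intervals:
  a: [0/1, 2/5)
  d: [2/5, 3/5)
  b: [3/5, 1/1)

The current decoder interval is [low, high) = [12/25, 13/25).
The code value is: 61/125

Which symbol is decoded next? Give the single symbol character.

Interval width = high − low = 13/25 − 12/25 = 1/25
Scaled code = (code − low) / width = (61/125 − 12/25) / 1/25 = 1/5
  a: [0/1, 2/5) ← scaled code falls here ✓
  d: [2/5, 3/5) 
  b: [3/5, 1/1) 

Answer: a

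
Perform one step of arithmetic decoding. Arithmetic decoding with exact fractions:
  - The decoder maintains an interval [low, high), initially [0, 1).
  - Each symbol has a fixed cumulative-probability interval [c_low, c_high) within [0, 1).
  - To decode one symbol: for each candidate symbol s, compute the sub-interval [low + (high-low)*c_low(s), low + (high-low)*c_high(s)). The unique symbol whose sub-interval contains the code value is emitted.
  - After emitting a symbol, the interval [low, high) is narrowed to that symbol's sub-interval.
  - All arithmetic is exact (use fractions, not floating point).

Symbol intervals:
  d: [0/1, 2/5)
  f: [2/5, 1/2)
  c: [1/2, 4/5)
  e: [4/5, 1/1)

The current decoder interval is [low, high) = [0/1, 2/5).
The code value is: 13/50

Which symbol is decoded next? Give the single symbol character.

Answer: c

Derivation:
Interval width = high − low = 2/5 − 0/1 = 2/5
Scaled code = (code − low) / width = (13/50 − 0/1) / 2/5 = 13/20
  d: [0/1, 2/5) 
  f: [2/5, 1/2) 
  c: [1/2, 4/5) ← scaled code falls here ✓
  e: [4/5, 1/1) 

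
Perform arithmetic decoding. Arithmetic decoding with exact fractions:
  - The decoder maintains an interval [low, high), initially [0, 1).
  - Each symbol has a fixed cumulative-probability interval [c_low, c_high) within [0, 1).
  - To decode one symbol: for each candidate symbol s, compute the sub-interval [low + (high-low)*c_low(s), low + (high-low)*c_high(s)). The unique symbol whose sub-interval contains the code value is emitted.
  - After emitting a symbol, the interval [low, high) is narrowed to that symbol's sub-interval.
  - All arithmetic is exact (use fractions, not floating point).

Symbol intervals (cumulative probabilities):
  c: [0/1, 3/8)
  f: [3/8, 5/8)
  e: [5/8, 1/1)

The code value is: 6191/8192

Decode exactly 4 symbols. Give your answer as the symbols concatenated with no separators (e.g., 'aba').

Answer: ecee

Derivation:
Step 1: interval [0/1, 1/1), width = 1/1 - 0/1 = 1/1
  'c': [0/1 + 1/1*0/1, 0/1 + 1/1*3/8) = [0/1, 3/8)
  'f': [0/1 + 1/1*3/8, 0/1 + 1/1*5/8) = [3/8, 5/8)
  'e': [0/1 + 1/1*5/8, 0/1 + 1/1*1/1) = [5/8, 1/1) <- contains code 6191/8192
  emit 'e', narrow to [5/8, 1/1)
Step 2: interval [5/8, 1/1), width = 1/1 - 5/8 = 3/8
  'c': [5/8 + 3/8*0/1, 5/8 + 3/8*3/8) = [5/8, 49/64) <- contains code 6191/8192
  'f': [5/8 + 3/8*3/8, 5/8 + 3/8*5/8) = [49/64, 55/64)
  'e': [5/8 + 3/8*5/8, 5/8 + 3/8*1/1) = [55/64, 1/1)
  emit 'c', narrow to [5/8, 49/64)
Step 3: interval [5/8, 49/64), width = 49/64 - 5/8 = 9/64
  'c': [5/8 + 9/64*0/1, 5/8 + 9/64*3/8) = [5/8, 347/512)
  'f': [5/8 + 9/64*3/8, 5/8 + 9/64*5/8) = [347/512, 365/512)
  'e': [5/8 + 9/64*5/8, 5/8 + 9/64*1/1) = [365/512, 49/64) <- contains code 6191/8192
  emit 'e', narrow to [365/512, 49/64)
Step 4: interval [365/512, 49/64), width = 49/64 - 365/512 = 27/512
  'c': [365/512 + 27/512*0/1, 365/512 + 27/512*3/8) = [365/512, 3001/4096)
  'f': [365/512 + 27/512*3/8, 365/512 + 27/512*5/8) = [3001/4096, 3055/4096)
  'e': [365/512 + 27/512*5/8, 365/512 + 27/512*1/1) = [3055/4096, 49/64) <- contains code 6191/8192
  emit 'e', narrow to [3055/4096, 49/64)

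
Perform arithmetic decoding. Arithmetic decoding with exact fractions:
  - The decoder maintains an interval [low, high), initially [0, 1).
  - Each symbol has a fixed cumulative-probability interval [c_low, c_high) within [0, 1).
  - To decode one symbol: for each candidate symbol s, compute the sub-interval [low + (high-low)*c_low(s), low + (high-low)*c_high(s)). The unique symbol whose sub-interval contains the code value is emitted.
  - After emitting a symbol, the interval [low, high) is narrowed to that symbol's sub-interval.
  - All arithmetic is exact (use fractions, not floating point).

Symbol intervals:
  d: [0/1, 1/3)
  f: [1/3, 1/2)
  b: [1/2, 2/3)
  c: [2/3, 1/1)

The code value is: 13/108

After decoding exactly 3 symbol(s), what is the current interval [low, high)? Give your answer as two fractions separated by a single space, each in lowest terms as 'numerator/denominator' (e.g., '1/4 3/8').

Step 1: interval [0/1, 1/1), width = 1/1 - 0/1 = 1/1
  'd': [0/1 + 1/1*0/1, 0/1 + 1/1*1/3) = [0/1, 1/3) <- contains code 13/108
  'f': [0/1 + 1/1*1/3, 0/1 + 1/1*1/2) = [1/3, 1/2)
  'b': [0/1 + 1/1*1/2, 0/1 + 1/1*2/3) = [1/2, 2/3)
  'c': [0/1 + 1/1*2/3, 0/1 + 1/1*1/1) = [2/3, 1/1)
  emit 'd', narrow to [0/1, 1/3)
Step 2: interval [0/1, 1/3), width = 1/3 - 0/1 = 1/3
  'd': [0/1 + 1/3*0/1, 0/1 + 1/3*1/3) = [0/1, 1/9)
  'f': [0/1 + 1/3*1/3, 0/1 + 1/3*1/2) = [1/9, 1/6) <- contains code 13/108
  'b': [0/1 + 1/3*1/2, 0/1 + 1/3*2/3) = [1/6, 2/9)
  'c': [0/1 + 1/3*2/3, 0/1 + 1/3*1/1) = [2/9, 1/3)
  emit 'f', narrow to [1/9, 1/6)
Step 3: interval [1/9, 1/6), width = 1/6 - 1/9 = 1/18
  'd': [1/9 + 1/18*0/1, 1/9 + 1/18*1/3) = [1/9, 7/54) <- contains code 13/108
  'f': [1/9 + 1/18*1/3, 1/9 + 1/18*1/2) = [7/54, 5/36)
  'b': [1/9 + 1/18*1/2, 1/9 + 1/18*2/3) = [5/36, 4/27)
  'c': [1/9 + 1/18*2/3, 1/9 + 1/18*1/1) = [4/27, 1/6)
  emit 'd', narrow to [1/9, 7/54)

Answer: 1/9 7/54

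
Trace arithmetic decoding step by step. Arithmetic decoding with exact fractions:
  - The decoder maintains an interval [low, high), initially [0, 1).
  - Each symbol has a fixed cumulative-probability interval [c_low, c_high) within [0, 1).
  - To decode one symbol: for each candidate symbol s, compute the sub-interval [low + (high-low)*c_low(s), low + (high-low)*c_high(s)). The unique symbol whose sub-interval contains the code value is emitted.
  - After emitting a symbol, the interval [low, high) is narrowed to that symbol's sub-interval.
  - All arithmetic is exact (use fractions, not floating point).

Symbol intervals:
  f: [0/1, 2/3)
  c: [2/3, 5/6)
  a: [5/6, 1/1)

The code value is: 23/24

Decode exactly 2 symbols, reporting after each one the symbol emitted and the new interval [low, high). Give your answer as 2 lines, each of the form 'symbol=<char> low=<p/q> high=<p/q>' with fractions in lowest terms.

Answer: symbol=a low=5/6 high=1/1
symbol=c low=17/18 high=35/36

Derivation:
Step 1: interval [0/1, 1/1), width = 1/1 - 0/1 = 1/1
  'f': [0/1 + 1/1*0/1, 0/1 + 1/1*2/3) = [0/1, 2/3)
  'c': [0/1 + 1/1*2/3, 0/1 + 1/1*5/6) = [2/3, 5/6)
  'a': [0/1 + 1/1*5/6, 0/1 + 1/1*1/1) = [5/6, 1/1) <- contains code 23/24
  emit 'a', narrow to [5/6, 1/1)
Step 2: interval [5/6, 1/1), width = 1/1 - 5/6 = 1/6
  'f': [5/6 + 1/6*0/1, 5/6 + 1/6*2/3) = [5/6, 17/18)
  'c': [5/6 + 1/6*2/3, 5/6 + 1/6*5/6) = [17/18, 35/36) <- contains code 23/24
  'a': [5/6 + 1/6*5/6, 5/6 + 1/6*1/1) = [35/36, 1/1)
  emit 'c', narrow to [17/18, 35/36)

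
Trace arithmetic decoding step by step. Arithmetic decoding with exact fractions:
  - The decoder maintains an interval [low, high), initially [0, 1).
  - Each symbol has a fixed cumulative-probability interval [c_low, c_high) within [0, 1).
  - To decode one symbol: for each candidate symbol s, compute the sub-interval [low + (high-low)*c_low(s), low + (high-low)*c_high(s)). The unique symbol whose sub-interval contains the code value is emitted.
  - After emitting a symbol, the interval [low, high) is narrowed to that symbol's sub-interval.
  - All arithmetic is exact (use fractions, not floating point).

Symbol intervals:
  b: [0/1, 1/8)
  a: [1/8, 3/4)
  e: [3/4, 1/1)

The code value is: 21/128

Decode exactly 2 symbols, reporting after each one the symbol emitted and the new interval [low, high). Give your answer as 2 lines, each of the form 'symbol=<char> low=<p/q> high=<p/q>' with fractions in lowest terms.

Step 1: interval [0/1, 1/1), width = 1/1 - 0/1 = 1/1
  'b': [0/1 + 1/1*0/1, 0/1 + 1/1*1/8) = [0/1, 1/8)
  'a': [0/1 + 1/1*1/8, 0/1 + 1/1*3/4) = [1/8, 3/4) <- contains code 21/128
  'e': [0/1 + 1/1*3/4, 0/1 + 1/1*1/1) = [3/4, 1/1)
  emit 'a', narrow to [1/8, 3/4)
Step 2: interval [1/8, 3/4), width = 3/4 - 1/8 = 5/8
  'b': [1/8 + 5/8*0/1, 1/8 + 5/8*1/8) = [1/8, 13/64) <- contains code 21/128
  'a': [1/8 + 5/8*1/8, 1/8 + 5/8*3/4) = [13/64, 19/32)
  'e': [1/8 + 5/8*3/4, 1/8 + 5/8*1/1) = [19/32, 3/4)
  emit 'b', narrow to [1/8, 13/64)

Answer: symbol=a low=1/8 high=3/4
symbol=b low=1/8 high=13/64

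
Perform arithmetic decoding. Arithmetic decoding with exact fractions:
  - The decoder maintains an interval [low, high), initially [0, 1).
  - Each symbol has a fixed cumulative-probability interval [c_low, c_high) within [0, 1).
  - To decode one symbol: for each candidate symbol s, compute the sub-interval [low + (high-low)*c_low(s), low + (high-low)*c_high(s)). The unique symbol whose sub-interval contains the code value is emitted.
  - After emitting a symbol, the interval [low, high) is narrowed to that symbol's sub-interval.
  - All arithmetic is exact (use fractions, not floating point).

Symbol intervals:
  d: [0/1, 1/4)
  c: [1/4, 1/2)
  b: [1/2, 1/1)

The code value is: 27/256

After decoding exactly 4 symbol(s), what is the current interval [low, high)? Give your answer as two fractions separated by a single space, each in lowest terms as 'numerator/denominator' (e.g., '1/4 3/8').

Answer: 13/128 7/64

Derivation:
Step 1: interval [0/1, 1/1), width = 1/1 - 0/1 = 1/1
  'd': [0/1 + 1/1*0/1, 0/1 + 1/1*1/4) = [0/1, 1/4) <- contains code 27/256
  'c': [0/1 + 1/1*1/4, 0/1 + 1/1*1/2) = [1/4, 1/2)
  'b': [0/1 + 1/1*1/2, 0/1 + 1/1*1/1) = [1/2, 1/1)
  emit 'd', narrow to [0/1, 1/4)
Step 2: interval [0/1, 1/4), width = 1/4 - 0/1 = 1/4
  'd': [0/1 + 1/4*0/1, 0/1 + 1/4*1/4) = [0/1, 1/16)
  'c': [0/1 + 1/4*1/4, 0/1 + 1/4*1/2) = [1/16, 1/8) <- contains code 27/256
  'b': [0/1 + 1/4*1/2, 0/1 + 1/4*1/1) = [1/8, 1/4)
  emit 'c', narrow to [1/16, 1/8)
Step 3: interval [1/16, 1/8), width = 1/8 - 1/16 = 1/16
  'd': [1/16 + 1/16*0/1, 1/16 + 1/16*1/4) = [1/16, 5/64)
  'c': [1/16 + 1/16*1/4, 1/16 + 1/16*1/2) = [5/64, 3/32)
  'b': [1/16 + 1/16*1/2, 1/16 + 1/16*1/1) = [3/32, 1/8) <- contains code 27/256
  emit 'b', narrow to [3/32, 1/8)
Step 4: interval [3/32, 1/8), width = 1/8 - 3/32 = 1/32
  'd': [3/32 + 1/32*0/1, 3/32 + 1/32*1/4) = [3/32, 13/128)
  'c': [3/32 + 1/32*1/4, 3/32 + 1/32*1/2) = [13/128, 7/64) <- contains code 27/256
  'b': [3/32 + 1/32*1/2, 3/32 + 1/32*1/1) = [7/64, 1/8)
  emit 'c', narrow to [13/128, 7/64)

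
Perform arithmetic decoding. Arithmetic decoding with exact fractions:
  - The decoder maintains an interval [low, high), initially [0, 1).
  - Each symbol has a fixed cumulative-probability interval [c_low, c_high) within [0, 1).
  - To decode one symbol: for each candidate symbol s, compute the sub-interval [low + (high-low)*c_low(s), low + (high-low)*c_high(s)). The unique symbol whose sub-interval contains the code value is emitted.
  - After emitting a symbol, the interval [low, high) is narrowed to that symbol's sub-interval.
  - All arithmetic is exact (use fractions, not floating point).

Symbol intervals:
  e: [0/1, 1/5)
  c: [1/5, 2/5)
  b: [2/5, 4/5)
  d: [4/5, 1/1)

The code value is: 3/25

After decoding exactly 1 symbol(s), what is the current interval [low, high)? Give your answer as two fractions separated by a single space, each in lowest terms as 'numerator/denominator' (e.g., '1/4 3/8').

Step 1: interval [0/1, 1/1), width = 1/1 - 0/1 = 1/1
  'e': [0/1 + 1/1*0/1, 0/1 + 1/1*1/5) = [0/1, 1/5) <- contains code 3/25
  'c': [0/1 + 1/1*1/5, 0/1 + 1/1*2/5) = [1/5, 2/5)
  'b': [0/1 + 1/1*2/5, 0/1 + 1/1*4/5) = [2/5, 4/5)
  'd': [0/1 + 1/1*4/5, 0/1 + 1/1*1/1) = [4/5, 1/1)
  emit 'e', narrow to [0/1, 1/5)

Answer: 0/1 1/5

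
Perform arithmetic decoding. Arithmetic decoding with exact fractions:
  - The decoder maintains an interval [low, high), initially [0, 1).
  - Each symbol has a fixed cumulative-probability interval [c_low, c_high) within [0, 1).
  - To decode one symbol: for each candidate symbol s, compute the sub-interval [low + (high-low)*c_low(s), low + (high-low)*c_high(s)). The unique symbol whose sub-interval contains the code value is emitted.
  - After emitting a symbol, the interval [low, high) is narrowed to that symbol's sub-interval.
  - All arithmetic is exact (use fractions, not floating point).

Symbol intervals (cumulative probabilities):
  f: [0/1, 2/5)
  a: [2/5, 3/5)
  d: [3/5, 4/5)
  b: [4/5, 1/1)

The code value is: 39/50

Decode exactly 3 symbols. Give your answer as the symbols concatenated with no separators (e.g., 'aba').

Step 1: interval [0/1, 1/1), width = 1/1 - 0/1 = 1/1
  'f': [0/1 + 1/1*0/1, 0/1 + 1/1*2/5) = [0/1, 2/5)
  'a': [0/1 + 1/1*2/5, 0/1 + 1/1*3/5) = [2/5, 3/5)
  'd': [0/1 + 1/1*3/5, 0/1 + 1/1*4/5) = [3/5, 4/5) <- contains code 39/50
  'b': [0/1 + 1/1*4/5, 0/1 + 1/1*1/1) = [4/5, 1/1)
  emit 'd', narrow to [3/5, 4/5)
Step 2: interval [3/5, 4/5), width = 4/5 - 3/5 = 1/5
  'f': [3/5 + 1/5*0/1, 3/5 + 1/5*2/5) = [3/5, 17/25)
  'a': [3/5 + 1/5*2/5, 3/5 + 1/5*3/5) = [17/25, 18/25)
  'd': [3/5 + 1/5*3/5, 3/5 + 1/5*4/5) = [18/25, 19/25)
  'b': [3/5 + 1/5*4/5, 3/5 + 1/5*1/1) = [19/25, 4/5) <- contains code 39/50
  emit 'b', narrow to [19/25, 4/5)
Step 3: interval [19/25, 4/5), width = 4/5 - 19/25 = 1/25
  'f': [19/25 + 1/25*0/1, 19/25 + 1/25*2/5) = [19/25, 97/125)
  'a': [19/25 + 1/25*2/5, 19/25 + 1/25*3/5) = [97/125, 98/125) <- contains code 39/50
  'd': [19/25 + 1/25*3/5, 19/25 + 1/25*4/5) = [98/125, 99/125)
  'b': [19/25 + 1/25*4/5, 19/25 + 1/25*1/1) = [99/125, 4/5)
  emit 'a', narrow to [97/125, 98/125)

Answer: dba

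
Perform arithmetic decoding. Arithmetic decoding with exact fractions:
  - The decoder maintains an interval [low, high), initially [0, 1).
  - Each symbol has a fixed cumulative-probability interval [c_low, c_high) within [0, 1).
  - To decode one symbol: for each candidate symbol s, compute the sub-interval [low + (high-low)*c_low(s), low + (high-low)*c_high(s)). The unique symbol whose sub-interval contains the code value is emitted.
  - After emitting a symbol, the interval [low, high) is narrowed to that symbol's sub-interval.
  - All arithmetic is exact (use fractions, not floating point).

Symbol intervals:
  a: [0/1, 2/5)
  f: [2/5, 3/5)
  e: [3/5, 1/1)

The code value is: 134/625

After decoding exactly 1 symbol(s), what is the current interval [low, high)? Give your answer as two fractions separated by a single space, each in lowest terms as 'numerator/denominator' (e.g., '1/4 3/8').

Answer: 0/1 2/5

Derivation:
Step 1: interval [0/1, 1/1), width = 1/1 - 0/1 = 1/1
  'a': [0/1 + 1/1*0/1, 0/1 + 1/1*2/5) = [0/1, 2/5) <- contains code 134/625
  'f': [0/1 + 1/1*2/5, 0/1 + 1/1*3/5) = [2/5, 3/5)
  'e': [0/1 + 1/1*3/5, 0/1 + 1/1*1/1) = [3/5, 1/1)
  emit 'a', narrow to [0/1, 2/5)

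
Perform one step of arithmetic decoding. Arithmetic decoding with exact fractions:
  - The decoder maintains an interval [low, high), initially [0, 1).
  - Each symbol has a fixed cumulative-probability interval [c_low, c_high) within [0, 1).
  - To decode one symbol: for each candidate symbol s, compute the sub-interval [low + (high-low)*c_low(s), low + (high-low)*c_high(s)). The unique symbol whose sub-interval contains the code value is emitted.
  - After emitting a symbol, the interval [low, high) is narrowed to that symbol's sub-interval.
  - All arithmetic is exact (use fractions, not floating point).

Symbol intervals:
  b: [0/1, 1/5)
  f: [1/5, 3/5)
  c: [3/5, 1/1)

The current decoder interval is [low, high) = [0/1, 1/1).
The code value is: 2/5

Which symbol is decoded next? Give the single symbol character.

Answer: f

Derivation:
Interval width = high − low = 1/1 − 0/1 = 1/1
Scaled code = (code − low) / width = (2/5 − 0/1) / 1/1 = 2/5
  b: [0/1, 1/5) 
  f: [1/5, 3/5) ← scaled code falls here ✓
  c: [3/5, 1/1) 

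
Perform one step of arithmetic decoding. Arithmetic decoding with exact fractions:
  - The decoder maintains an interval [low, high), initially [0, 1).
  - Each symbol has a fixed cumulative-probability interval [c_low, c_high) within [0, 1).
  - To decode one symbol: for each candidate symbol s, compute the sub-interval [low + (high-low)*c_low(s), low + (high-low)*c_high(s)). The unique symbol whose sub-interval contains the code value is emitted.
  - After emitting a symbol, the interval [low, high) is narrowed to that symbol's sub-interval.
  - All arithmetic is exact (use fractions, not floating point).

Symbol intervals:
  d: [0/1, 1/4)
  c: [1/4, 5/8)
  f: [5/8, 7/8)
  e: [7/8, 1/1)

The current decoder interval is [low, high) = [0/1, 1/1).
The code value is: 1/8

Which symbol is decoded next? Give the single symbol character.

Answer: d

Derivation:
Interval width = high − low = 1/1 − 0/1 = 1/1
Scaled code = (code − low) / width = (1/8 − 0/1) / 1/1 = 1/8
  d: [0/1, 1/4) ← scaled code falls here ✓
  c: [1/4, 5/8) 
  f: [5/8, 7/8) 
  e: [7/8, 1/1) 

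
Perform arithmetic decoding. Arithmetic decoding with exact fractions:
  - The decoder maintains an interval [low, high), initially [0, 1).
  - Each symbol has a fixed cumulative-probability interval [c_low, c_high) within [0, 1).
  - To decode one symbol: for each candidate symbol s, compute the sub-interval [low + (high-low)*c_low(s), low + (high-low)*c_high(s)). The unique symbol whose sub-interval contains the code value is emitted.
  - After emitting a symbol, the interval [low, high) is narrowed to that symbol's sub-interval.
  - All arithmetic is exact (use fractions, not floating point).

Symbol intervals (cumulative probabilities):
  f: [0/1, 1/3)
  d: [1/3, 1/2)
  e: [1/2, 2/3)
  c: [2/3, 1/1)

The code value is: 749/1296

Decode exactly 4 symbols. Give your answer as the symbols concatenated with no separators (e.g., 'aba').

Answer: edcd

Derivation:
Step 1: interval [0/1, 1/1), width = 1/1 - 0/1 = 1/1
  'f': [0/1 + 1/1*0/1, 0/1 + 1/1*1/3) = [0/1, 1/3)
  'd': [0/1 + 1/1*1/3, 0/1 + 1/1*1/2) = [1/3, 1/2)
  'e': [0/1 + 1/1*1/2, 0/1 + 1/1*2/3) = [1/2, 2/3) <- contains code 749/1296
  'c': [0/1 + 1/1*2/3, 0/1 + 1/1*1/1) = [2/3, 1/1)
  emit 'e', narrow to [1/2, 2/3)
Step 2: interval [1/2, 2/3), width = 2/3 - 1/2 = 1/6
  'f': [1/2 + 1/6*0/1, 1/2 + 1/6*1/3) = [1/2, 5/9)
  'd': [1/2 + 1/6*1/3, 1/2 + 1/6*1/2) = [5/9, 7/12) <- contains code 749/1296
  'e': [1/2 + 1/6*1/2, 1/2 + 1/6*2/3) = [7/12, 11/18)
  'c': [1/2 + 1/6*2/3, 1/2 + 1/6*1/1) = [11/18, 2/3)
  emit 'd', narrow to [5/9, 7/12)
Step 3: interval [5/9, 7/12), width = 7/12 - 5/9 = 1/36
  'f': [5/9 + 1/36*0/1, 5/9 + 1/36*1/3) = [5/9, 61/108)
  'd': [5/9 + 1/36*1/3, 5/9 + 1/36*1/2) = [61/108, 41/72)
  'e': [5/9 + 1/36*1/2, 5/9 + 1/36*2/3) = [41/72, 31/54)
  'c': [5/9 + 1/36*2/3, 5/9 + 1/36*1/1) = [31/54, 7/12) <- contains code 749/1296
  emit 'c', narrow to [31/54, 7/12)
Step 4: interval [31/54, 7/12), width = 7/12 - 31/54 = 1/108
  'f': [31/54 + 1/108*0/1, 31/54 + 1/108*1/3) = [31/54, 187/324)
  'd': [31/54 + 1/108*1/3, 31/54 + 1/108*1/2) = [187/324, 125/216) <- contains code 749/1296
  'e': [31/54 + 1/108*1/2, 31/54 + 1/108*2/3) = [125/216, 47/81)
  'c': [31/54 + 1/108*2/3, 31/54 + 1/108*1/1) = [47/81, 7/12)
  emit 'd', narrow to [187/324, 125/216)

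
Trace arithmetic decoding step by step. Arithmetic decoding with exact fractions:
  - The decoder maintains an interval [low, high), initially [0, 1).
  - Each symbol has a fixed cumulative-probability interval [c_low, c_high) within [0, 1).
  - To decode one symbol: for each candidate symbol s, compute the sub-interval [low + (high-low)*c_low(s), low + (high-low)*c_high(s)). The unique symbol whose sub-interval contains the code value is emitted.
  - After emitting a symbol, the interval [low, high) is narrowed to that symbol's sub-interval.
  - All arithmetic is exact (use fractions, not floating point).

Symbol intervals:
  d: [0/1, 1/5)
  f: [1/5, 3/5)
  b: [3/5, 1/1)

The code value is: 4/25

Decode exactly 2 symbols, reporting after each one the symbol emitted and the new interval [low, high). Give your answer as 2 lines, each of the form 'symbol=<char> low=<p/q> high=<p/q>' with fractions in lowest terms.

Answer: symbol=d low=0/1 high=1/5
symbol=b low=3/25 high=1/5

Derivation:
Step 1: interval [0/1, 1/1), width = 1/1 - 0/1 = 1/1
  'd': [0/1 + 1/1*0/1, 0/1 + 1/1*1/5) = [0/1, 1/5) <- contains code 4/25
  'f': [0/1 + 1/1*1/5, 0/1 + 1/1*3/5) = [1/5, 3/5)
  'b': [0/1 + 1/1*3/5, 0/1 + 1/1*1/1) = [3/5, 1/1)
  emit 'd', narrow to [0/1, 1/5)
Step 2: interval [0/1, 1/5), width = 1/5 - 0/1 = 1/5
  'd': [0/1 + 1/5*0/1, 0/1 + 1/5*1/5) = [0/1, 1/25)
  'f': [0/1 + 1/5*1/5, 0/1 + 1/5*3/5) = [1/25, 3/25)
  'b': [0/1 + 1/5*3/5, 0/1 + 1/5*1/1) = [3/25, 1/5) <- contains code 4/25
  emit 'b', narrow to [3/25, 1/5)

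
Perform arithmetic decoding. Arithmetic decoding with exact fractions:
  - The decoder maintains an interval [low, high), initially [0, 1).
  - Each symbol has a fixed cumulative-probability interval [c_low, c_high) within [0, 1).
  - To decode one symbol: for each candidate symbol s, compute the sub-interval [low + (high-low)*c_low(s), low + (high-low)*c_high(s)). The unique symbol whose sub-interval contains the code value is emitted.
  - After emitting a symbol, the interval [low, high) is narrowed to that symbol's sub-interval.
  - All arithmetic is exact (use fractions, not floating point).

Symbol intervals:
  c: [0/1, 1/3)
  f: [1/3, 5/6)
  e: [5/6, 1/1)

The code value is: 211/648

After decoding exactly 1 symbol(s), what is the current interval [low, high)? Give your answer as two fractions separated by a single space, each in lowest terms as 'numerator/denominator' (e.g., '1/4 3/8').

Answer: 0/1 1/3

Derivation:
Step 1: interval [0/1, 1/1), width = 1/1 - 0/1 = 1/1
  'c': [0/1 + 1/1*0/1, 0/1 + 1/1*1/3) = [0/1, 1/3) <- contains code 211/648
  'f': [0/1 + 1/1*1/3, 0/1 + 1/1*5/6) = [1/3, 5/6)
  'e': [0/1 + 1/1*5/6, 0/1 + 1/1*1/1) = [5/6, 1/1)
  emit 'c', narrow to [0/1, 1/3)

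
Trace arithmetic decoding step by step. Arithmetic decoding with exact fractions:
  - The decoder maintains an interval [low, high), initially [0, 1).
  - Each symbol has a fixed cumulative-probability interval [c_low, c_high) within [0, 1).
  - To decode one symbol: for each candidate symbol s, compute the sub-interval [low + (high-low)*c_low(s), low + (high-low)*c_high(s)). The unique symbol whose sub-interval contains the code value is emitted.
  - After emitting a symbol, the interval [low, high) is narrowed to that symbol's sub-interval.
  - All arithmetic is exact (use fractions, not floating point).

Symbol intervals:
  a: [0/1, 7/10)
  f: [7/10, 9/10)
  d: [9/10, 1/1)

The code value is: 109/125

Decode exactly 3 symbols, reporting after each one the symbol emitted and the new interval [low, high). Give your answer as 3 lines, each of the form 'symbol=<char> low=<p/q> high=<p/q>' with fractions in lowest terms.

Answer: symbol=f low=7/10 high=9/10
symbol=f low=21/25 high=22/25
symbol=f low=217/250 high=219/250

Derivation:
Step 1: interval [0/1, 1/1), width = 1/1 - 0/1 = 1/1
  'a': [0/1 + 1/1*0/1, 0/1 + 1/1*7/10) = [0/1, 7/10)
  'f': [0/1 + 1/1*7/10, 0/1 + 1/1*9/10) = [7/10, 9/10) <- contains code 109/125
  'd': [0/1 + 1/1*9/10, 0/1 + 1/1*1/1) = [9/10, 1/1)
  emit 'f', narrow to [7/10, 9/10)
Step 2: interval [7/10, 9/10), width = 9/10 - 7/10 = 1/5
  'a': [7/10 + 1/5*0/1, 7/10 + 1/5*7/10) = [7/10, 21/25)
  'f': [7/10 + 1/5*7/10, 7/10 + 1/5*9/10) = [21/25, 22/25) <- contains code 109/125
  'd': [7/10 + 1/5*9/10, 7/10 + 1/5*1/1) = [22/25, 9/10)
  emit 'f', narrow to [21/25, 22/25)
Step 3: interval [21/25, 22/25), width = 22/25 - 21/25 = 1/25
  'a': [21/25 + 1/25*0/1, 21/25 + 1/25*7/10) = [21/25, 217/250)
  'f': [21/25 + 1/25*7/10, 21/25 + 1/25*9/10) = [217/250, 219/250) <- contains code 109/125
  'd': [21/25 + 1/25*9/10, 21/25 + 1/25*1/1) = [219/250, 22/25)
  emit 'f', narrow to [217/250, 219/250)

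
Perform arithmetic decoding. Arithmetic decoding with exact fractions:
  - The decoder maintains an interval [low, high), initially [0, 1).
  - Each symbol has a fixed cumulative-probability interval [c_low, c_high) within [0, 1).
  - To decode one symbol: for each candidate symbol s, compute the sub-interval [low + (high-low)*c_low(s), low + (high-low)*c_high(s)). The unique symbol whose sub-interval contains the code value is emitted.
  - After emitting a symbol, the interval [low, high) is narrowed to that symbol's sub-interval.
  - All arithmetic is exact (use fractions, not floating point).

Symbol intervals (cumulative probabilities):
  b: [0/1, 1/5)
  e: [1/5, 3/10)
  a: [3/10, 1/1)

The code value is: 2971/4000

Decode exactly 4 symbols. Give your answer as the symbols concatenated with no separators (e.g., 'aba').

Answer: aaae

Derivation:
Step 1: interval [0/1, 1/1), width = 1/1 - 0/1 = 1/1
  'b': [0/1 + 1/1*0/1, 0/1 + 1/1*1/5) = [0/1, 1/5)
  'e': [0/1 + 1/1*1/5, 0/1 + 1/1*3/10) = [1/5, 3/10)
  'a': [0/1 + 1/1*3/10, 0/1 + 1/1*1/1) = [3/10, 1/1) <- contains code 2971/4000
  emit 'a', narrow to [3/10, 1/1)
Step 2: interval [3/10, 1/1), width = 1/1 - 3/10 = 7/10
  'b': [3/10 + 7/10*0/1, 3/10 + 7/10*1/5) = [3/10, 11/25)
  'e': [3/10 + 7/10*1/5, 3/10 + 7/10*3/10) = [11/25, 51/100)
  'a': [3/10 + 7/10*3/10, 3/10 + 7/10*1/1) = [51/100, 1/1) <- contains code 2971/4000
  emit 'a', narrow to [51/100, 1/1)
Step 3: interval [51/100, 1/1), width = 1/1 - 51/100 = 49/100
  'b': [51/100 + 49/100*0/1, 51/100 + 49/100*1/5) = [51/100, 76/125)
  'e': [51/100 + 49/100*1/5, 51/100 + 49/100*3/10) = [76/125, 657/1000)
  'a': [51/100 + 49/100*3/10, 51/100 + 49/100*1/1) = [657/1000, 1/1) <- contains code 2971/4000
  emit 'a', narrow to [657/1000, 1/1)
Step 4: interval [657/1000, 1/1), width = 1/1 - 657/1000 = 343/1000
  'b': [657/1000 + 343/1000*0/1, 657/1000 + 343/1000*1/5) = [657/1000, 907/1250)
  'e': [657/1000 + 343/1000*1/5, 657/1000 + 343/1000*3/10) = [907/1250, 7599/10000) <- contains code 2971/4000
  'a': [657/1000 + 343/1000*3/10, 657/1000 + 343/1000*1/1) = [7599/10000, 1/1)
  emit 'e', narrow to [907/1250, 7599/10000)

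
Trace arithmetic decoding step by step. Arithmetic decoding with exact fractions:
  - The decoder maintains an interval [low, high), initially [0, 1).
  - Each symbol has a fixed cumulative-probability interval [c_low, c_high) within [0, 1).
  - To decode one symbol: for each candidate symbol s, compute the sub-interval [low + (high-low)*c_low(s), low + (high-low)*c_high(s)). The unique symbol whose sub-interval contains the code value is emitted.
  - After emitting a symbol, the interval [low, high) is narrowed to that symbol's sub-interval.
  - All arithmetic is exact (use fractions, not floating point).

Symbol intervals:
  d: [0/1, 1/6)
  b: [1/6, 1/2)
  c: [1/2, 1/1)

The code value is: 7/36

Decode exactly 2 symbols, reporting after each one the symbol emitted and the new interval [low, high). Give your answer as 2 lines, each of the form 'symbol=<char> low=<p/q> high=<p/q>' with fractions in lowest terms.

Answer: symbol=b low=1/6 high=1/2
symbol=d low=1/6 high=2/9

Derivation:
Step 1: interval [0/1, 1/1), width = 1/1 - 0/1 = 1/1
  'd': [0/1 + 1/1*0/1, 0/1 + 1/1*1/6) = [0/1, 1/6)
  'b': [0/1 + 1/1*1/6, 0/1 + 1/1*1/2) = [1/6, 1/2) <- contains code 7/36
  'c': [0/1 + 1/1*1/2, 0/1 + 1/1*1/1) = [1/2, 1/1)
  emit 'b', narrow to [1/6, 1/2)
Step 2: interval [1/6, 1/2), width = 1/2 - 1/6 = 1/3
  'd': [1/6 + 1/3*0/1, 1/6 + 1/3*1/6) = [1/6, 2/9) <- contains code 7/36
  'b': [1/6 + 1/3*1/6, 1/6 + 1/3*1/2) = [2/9, 1/3)
  'c': [1/6 + 1/3*1/2, 1/6 + 1/3*1/1) = [1/3, 1/2)
  emit 'd', narrow to [1/6, 2/9)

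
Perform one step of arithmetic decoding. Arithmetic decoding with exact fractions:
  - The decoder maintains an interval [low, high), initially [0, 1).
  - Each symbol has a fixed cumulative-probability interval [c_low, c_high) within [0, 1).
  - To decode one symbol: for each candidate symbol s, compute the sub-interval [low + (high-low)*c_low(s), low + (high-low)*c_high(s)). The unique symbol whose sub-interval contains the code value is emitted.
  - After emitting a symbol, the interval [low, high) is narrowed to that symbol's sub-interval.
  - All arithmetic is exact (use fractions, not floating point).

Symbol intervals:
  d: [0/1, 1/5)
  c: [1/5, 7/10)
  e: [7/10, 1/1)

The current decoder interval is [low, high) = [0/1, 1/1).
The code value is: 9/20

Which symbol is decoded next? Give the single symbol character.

Answer: c

Derivation:
Interval width = high − low = 1/1 − 0/1 = 1/1
Scaled code = (code − low) / width = (9/20 − 0/1) / 1/1 = 9/20
  d: [0/1, 1/5) 
  c: [1/5, 7/10) ← scaled code falls here ✓
  e: [7/10, 1/1) 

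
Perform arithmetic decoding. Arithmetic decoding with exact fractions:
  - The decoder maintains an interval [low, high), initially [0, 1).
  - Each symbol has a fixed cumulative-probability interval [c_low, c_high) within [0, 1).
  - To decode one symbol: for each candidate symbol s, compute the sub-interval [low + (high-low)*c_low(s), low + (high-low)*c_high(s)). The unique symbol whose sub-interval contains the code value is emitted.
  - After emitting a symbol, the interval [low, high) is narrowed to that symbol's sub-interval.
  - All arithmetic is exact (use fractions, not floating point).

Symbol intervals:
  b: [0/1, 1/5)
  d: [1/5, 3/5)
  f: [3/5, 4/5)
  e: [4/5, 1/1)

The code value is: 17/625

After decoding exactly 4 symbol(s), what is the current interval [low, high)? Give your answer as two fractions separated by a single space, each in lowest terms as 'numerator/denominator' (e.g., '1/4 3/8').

Answer: 16/625 18/625

Derivation:
Step 1: interval [0/1, 1/1), width = 1/1 - 0/1 = 1/1
  'b': [0/1 + 1/1*0/1, 0/1 + 1/1*1/5) = [0/1, 1/5) <- contains code 17/625
  'd': [0/1 + 1/1*1/5, 0/1 + 1/1*3/5) = [1/5, 3/5)
  'f': [0/1 + 1/1*3/5, 0/1 + 1/1*4/5) = [3/5, 4/5)
  'e': [0/1 + 1/1*4/5, 0/1 + 1/1*1/1) = [4/5, 1/1)
  emit 'b', narrow to [0/1, 1/5)
Step 2: interval [0/1, 1/5), width = 1/5 - 0/1 = 1/5
  'b': [0/1 + 1/5*0/1, 0/1 + 1/5*1/5) = [0/1, 1/25) <- contains code 17/625
  'd': [0/1 + 1/5*1/5, 0/1 + 1/5*3/5) = [1/25, 3/25)
  'f': [0/1 + 1/5*3/5, 0/1 + 1/5*4/5) = [3/25, 4/25)
  'e': [0/1 + 1/5*4/5, 0/1 + 1/5*1/1) = [4/25, 1/5)
  emit 'b', narrow to [0/1, 1/25)
Step 3: interval [0/1, 1/25), width = 1/25 - 0/1 = 1/25
  'b': [0/1 + 1/25*0/1, 0/1 + 1/25*1/5) = [0/1, 1/125)
  'd': [0/1 + 1/25*1/5, 0/1 + 1/25*3/5) = [1/125, 3/125)
  'f': [0/1 + 1/25*3/5, 0/1 + 1/25*4/5) = [3/125, 4/125) <- contains code 17/625
  'e': [0/1 + 1/25*4/5, 0/1 + 1/25*1/1) = [4/125, 1/25)
  emit 'f', narrow to [3/125, 4/125)
Step 4: interval [3/125, 4/125), width = 4/125 - 3/125 = 1/125
  'b': [3/125 + 1/125*0/1, 3/125 + 1/125*1/5) = [3/125, 16/625)
  'd': [3/125 + 1/125*1/5, 3/125 + 1/125*3/5) = [16/625, 18/625) <- contains code 17/625
  'f': [3/125 + 1/125*3/5, 3/125 + 1/125*4/5) = [18/625, 19/625)
  'e': [3/125 + 1/125*4/5, 3/125 + 1/125*1/1) = [19/625, 4/125)
  emit 'd', narrow to [16/625, 18/625)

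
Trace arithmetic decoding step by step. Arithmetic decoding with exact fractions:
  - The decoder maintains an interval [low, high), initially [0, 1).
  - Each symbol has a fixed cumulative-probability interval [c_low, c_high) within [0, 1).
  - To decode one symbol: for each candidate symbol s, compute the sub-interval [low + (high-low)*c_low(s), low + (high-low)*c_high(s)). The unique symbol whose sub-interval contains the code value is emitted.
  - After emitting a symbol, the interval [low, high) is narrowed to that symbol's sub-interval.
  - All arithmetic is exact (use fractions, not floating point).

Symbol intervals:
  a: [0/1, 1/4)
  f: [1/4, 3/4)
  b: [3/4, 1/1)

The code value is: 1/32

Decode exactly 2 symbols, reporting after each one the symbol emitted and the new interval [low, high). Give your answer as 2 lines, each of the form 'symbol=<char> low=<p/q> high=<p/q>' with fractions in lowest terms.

Step 1: interval [0/1, 1/1), width = 1/1 - 0/1 = 1/1
  'a': [0/1 + 1/1*0/1, 0/1 + 1/1*1/4) = [0/1, 1/4) <- contains code 1/32
  'f': [0/1 + 1/1*1/4, 0/1 + 1/1*3/4) = [1/4, 3/4)
  'b': [0/1 + 1/1*3/4, 0/1 + 1/1*1/1) = [3/4, 1/1)
  emit 'a', narrow to [0/1, 1/4)
Step 2: interval [0/1, 1/4), width = 1/4 - 0/1 = 1/4
  'a': [0/1 + 1/4*0/1, 0/1 + 1/4*1/4) = [0/1, 1/16) <- contains code 1/32
  'f': [0/1 + 1/4*1/4, 0/1 + 1/4*3/4) = [1/16, 3/16)
  'b': [0/1 + 1/4*3/4, 0/1 + 1/4*1/1) = [3/16, 1/4)
  emit 'a', narrow to [0/1, 1/16)

Answer: symbol=a low=0/1 high=1/4
symbol=a low=0/1 high=1/16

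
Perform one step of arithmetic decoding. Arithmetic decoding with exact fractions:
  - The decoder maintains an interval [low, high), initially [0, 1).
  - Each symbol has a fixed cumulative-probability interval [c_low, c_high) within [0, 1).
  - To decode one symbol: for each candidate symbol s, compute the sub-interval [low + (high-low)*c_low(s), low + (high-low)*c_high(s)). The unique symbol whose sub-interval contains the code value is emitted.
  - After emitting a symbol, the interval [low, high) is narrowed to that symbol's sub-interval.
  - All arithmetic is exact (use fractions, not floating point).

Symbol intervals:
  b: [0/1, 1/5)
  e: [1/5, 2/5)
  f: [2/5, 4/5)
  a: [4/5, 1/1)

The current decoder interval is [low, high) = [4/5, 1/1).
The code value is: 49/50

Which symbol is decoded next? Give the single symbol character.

Interval width = high − low = 1/1 − 4/5 = 1/5
Scaled code = (code − low) / width = (49/50 − 4/5) / 1/5 = 9/10
  b: [0/1, 1/5) 
  e: [1/5, 2/5) 
  f: [2/5, 4/5) 
  a: [4/5, 1/1) ← scaled code falls here ✓

Answer: a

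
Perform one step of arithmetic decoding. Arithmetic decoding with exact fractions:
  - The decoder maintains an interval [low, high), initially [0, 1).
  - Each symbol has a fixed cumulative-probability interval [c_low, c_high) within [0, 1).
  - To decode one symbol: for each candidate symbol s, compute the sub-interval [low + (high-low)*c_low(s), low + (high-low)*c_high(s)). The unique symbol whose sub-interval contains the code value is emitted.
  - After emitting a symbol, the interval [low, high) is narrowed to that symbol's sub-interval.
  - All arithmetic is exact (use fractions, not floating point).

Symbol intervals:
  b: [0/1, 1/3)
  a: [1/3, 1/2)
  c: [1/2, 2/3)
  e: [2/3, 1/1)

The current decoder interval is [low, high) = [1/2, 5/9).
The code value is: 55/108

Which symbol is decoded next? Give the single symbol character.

Answer: b

Derivation:
Interval width = high − low = 5/9 − 1/2 = 1/18
Scaled code = (code − low) / width = (55/108 − 1/2) / 1/18 = 1/6
  b: [0/1, 1/3) ← scaled code falls here ✓
  a: [1/3, 1/2) 
  c: [1/2, 2/3) 
  e: [2/3, 1/1) 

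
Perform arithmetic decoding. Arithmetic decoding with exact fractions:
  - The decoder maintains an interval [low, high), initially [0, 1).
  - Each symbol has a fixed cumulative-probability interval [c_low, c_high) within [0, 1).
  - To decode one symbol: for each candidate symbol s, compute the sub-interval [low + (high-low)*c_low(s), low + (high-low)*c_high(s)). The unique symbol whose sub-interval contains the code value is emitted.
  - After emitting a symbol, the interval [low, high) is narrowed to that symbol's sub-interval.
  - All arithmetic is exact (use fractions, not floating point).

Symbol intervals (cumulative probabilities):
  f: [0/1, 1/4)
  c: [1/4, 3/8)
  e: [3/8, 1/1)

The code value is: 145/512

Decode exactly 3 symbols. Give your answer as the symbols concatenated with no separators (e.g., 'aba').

Answer: ccf

Derivation:
Step 1: interval [0/1, 1/1), width = 1/1 - 0/1 = 1/1
  'f': [0/1 + 1/1*0/1, 0/1 + 1/1*1/4) = [0/1, 1/4)
  'c': [0/1 + 1/1*1/4, 0/1 + 1/1*3/8) = [1/4, 3/8) <- contains code 145/512
  'e': [0/1 + 1/1*3/8, 0/1 + 1/1*1/1) = [3/8, 1/1)
  emit 'c', narrow to [1/4, 3/8)
Step 2: interval [1/4, 3/8), width = 3/8 - 1/4 = 1/8
  'f': [1/4 + 1/8*0/1, 1/4 + 1/8*1/4) = [1/4, 9/32)
  'c': [1/4 + 1/8*1/4, 1/4 + 1/8*3/8) = [9/32, 19/64) <- contains code 145/512
  'e': [1/4 + 1/8*3/8, 1/4 + 1/8*1/1) = [19/64, 3/8)
  emit 'c', narrow to [9/32, 19/64)
Step 3: interval [9/32, 19/64), width = 19/64 - 9/32 = 1/64
  'f': [9/32 + 1/64*0/1, 9/32 + 1/64*1/4) = [9/32, 73/256) <- contains code 145/512
  'c': [9/32 + 1/64*1/4, 9/32 + 1/64*3/8) = [73/256, 147/512)
  'e': [9/32 + 1/64*3/8, 9/32 + 1/64*1/1) = [147/512, 19/64)
  emit 'f', narrow to [9/32, 73/256)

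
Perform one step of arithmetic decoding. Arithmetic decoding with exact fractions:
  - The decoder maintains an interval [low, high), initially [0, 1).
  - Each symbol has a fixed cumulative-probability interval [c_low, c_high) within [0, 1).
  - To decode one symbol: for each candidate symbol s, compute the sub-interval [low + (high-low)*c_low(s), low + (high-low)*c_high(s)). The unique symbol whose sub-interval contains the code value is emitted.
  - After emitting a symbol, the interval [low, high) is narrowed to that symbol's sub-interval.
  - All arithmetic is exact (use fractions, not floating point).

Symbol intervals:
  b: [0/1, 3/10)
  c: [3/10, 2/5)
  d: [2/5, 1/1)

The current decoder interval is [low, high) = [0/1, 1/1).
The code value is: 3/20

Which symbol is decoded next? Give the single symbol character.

Answer: b

Derivation:
Interval width = high − low = 1/1 − 0/1 = 1/1
Scaled code = (code − low) / width = (3/20 − 0/1) / 1/1 = 3/20
  b: [0/1, 3/10) ← scaled code falls here ✓
  c: [3/10, 2/5) 
  d: [2/5, 1/1) 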